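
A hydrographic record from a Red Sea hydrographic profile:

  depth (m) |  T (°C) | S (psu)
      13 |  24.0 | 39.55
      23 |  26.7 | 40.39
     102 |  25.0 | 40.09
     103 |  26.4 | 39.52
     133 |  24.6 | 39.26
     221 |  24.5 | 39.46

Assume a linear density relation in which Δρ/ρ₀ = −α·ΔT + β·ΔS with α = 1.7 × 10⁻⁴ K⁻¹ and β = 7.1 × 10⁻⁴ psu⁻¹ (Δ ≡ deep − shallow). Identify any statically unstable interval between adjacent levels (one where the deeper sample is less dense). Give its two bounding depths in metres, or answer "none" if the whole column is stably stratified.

102–103 m

Evaluate Δρ/ρ₀ = −αΔT + βΔS across each adjacent pair:
  13–23 m: −αΔT+βΔS = −(1.7 × 10⁻⁴)(+2.7)+(7.1 × 10⁻⁴)(+0.84) = 1.4 × 10⁻⁴ → stable
  23–102 m: −αΔT+βΔS = −(1.7 × 10⁻⁴)(-1.7)+(7.1 × 10⁻⁴)(-0.30) = 7.6 × 10⁻⁵ → stable
  102–103 m: −αΔT+βΔS = −(1.7 × 10⁻⁴)(+1.4)+(7.1 × 10⁻⁴)(-0.57) = -6.4 × 10⁻⁴ → UNSTABLE
  103–133 m: −αΔT+βΔS = −(1.7 × 10⁻⁴)(-1.8)+(7.1 × 10⁻⁴)(-0.26) = 1.2 × 10⁻⁴ → stable
  133–221 m: −αΔT+βΔS = −(1.7 × 10⁻⁴)(-0.1)+(7.1 × 10⁻⁴)(+0.20) = 1.6 × 10⁻⁴ → stable
The 102–103 m interval has Δρ < 0: lighter water underlies denser water.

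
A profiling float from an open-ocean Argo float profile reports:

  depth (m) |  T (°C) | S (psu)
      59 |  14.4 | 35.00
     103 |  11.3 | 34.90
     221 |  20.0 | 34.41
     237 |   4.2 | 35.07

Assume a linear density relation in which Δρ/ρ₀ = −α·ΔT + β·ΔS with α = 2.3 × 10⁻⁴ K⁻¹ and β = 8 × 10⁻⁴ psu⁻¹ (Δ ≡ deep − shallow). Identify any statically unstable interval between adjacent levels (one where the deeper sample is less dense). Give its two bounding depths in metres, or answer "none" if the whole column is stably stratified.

103–221 m

Evaluate Δρ/ρ₀ = −αΔT + βΔS across each adjacent pair:
  59–103 m: −αΔT+βΔS = −(2.3 × 10⁻⁴)(-3.1)+(8 × 10⁻⁴)(-0.10) = 6.3 × 10⁻⁴ → stable
  103–221 m: −αΔT+βΔS = −(2.3 × 10⁻⁴)(+8.7)+(8 × 10⁻⁴)(-0.49) = -2.4 × 10⁻³ → UNSTABLE
  221–237 m: −αΔT+βΔS = −(2.3 × 10⁻⁴)(-15.8)+(8 × 10⁻⁴)(+0.66) = 4.2 × 10⁻³ → stable
The 103–221 m interval has Δρ < 0: lighter water underlies denser water.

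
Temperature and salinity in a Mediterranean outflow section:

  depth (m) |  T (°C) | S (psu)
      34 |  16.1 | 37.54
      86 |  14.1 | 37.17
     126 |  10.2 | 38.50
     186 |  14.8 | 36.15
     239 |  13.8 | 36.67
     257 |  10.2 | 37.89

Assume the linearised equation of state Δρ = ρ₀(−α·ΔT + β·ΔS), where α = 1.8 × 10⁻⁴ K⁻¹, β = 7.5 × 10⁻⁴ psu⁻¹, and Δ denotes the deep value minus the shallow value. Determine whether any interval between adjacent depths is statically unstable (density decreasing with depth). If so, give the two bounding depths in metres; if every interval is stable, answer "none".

126–186 m

Evaluate Δρ/ρ₀ = −αΔT + βΔS across each adjacent pair:
  34–86 m: −αΔT+βΔS = −(1.8 × 10⁻⁴)(-2.0)+(7.5 × 10⁻⁴)(-0.37) = 8.2 × 10⁻⁵ → stable
  86–126 m: −αΔT+βΔS = −(1.8 × 10⁻⁴)(-3.9)+(7.5 × 10⁻⁴)(+1.33) = 1.7 × 10⁻³ → stable
  126–186 m: −αΔT+βΔS = −(1.8 × 10⁻⁴)(+4.6)+(7.5 × 10⁻⁴)(-2.35) = -2.6 × 10⁻³ → UNSTABLE
  186–239 m: −αΔT+βΔS = −(1.8 × 10⁻⁴)(-1.0)+(7.5 × 10⁻⁴)(+0.52) = 5.7 × 10⁻⁴ → stable
  239–257 m: −αΔT+βΔS = −(1.8 × 10⁻⁴)(-3.6)+(7.5 × 10⁻⁴)(+1.22) = 1.6 × 10⁻³ → stable
The 126–186 m interval has Δρ < 0: lighter water underlies denser water.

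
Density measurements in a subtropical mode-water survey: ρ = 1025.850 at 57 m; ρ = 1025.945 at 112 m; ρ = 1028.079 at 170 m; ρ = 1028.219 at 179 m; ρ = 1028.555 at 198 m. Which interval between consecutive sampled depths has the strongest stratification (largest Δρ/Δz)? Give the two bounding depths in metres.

Compute the density gradient over each adjacent pair:
  57–112 m: Δρ/Δz = 0.095/55 = 1.7 × 10⁻³ kg m⁻⁴
  112–170 m: Δρ/Δz = 2.134/58 = 0.037 kg m⁻⁴
  170–179 m: Δρ/Δz = 0.140/9 = 0.016 kg m⁻⁴
  179–198 m: Δρ/Δz = 0.336/19 = 0.018 kg m⁻⁴
The largest gradient is in the 112–170 m interval — the pycnocline.

112–170 m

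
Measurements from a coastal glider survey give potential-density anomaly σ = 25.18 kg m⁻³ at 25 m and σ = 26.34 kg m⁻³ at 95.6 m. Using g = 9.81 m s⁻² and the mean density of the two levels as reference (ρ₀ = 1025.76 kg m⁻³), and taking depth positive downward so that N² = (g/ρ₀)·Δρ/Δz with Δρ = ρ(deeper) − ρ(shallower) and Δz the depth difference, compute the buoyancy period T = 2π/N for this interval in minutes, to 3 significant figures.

8.35 min

Δρ = 1026.34 − 1025.18 = 1.16 kg m⁻³ over Δz = 95.6 − 25 = 70.6 m.
N² = (9.81/1025.76) × (1.16/70.6) = 1.5714 × 10⁻⁴ s⁻².
N = √(1.5714 × 10⁻⁴) = 0.012536 rad s⁻¹, so T = 2π/N = 501.21 s = 8.3535 min ≈ 8.35 min.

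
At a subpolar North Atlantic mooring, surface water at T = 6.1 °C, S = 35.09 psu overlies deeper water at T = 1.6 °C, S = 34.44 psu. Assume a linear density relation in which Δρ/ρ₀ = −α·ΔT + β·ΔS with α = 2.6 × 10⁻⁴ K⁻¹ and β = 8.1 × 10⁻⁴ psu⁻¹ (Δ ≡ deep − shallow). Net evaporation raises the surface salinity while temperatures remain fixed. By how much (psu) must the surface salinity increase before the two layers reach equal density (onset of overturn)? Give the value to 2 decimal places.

0.79 psu

Neutral buoyancy requires −α(T_deep − T_surf) + β(S_deep − S_surf′) = 0.
S_surf′ = S_deep − (α/β)·ΔT = 34.44 − (2.6 × 10⁻⁴/8.1 × 10⁻⁴)·(-4.5) = 35.8844 psu.
Increase required: 35.8844 − 35.09 = 0.7944 psu.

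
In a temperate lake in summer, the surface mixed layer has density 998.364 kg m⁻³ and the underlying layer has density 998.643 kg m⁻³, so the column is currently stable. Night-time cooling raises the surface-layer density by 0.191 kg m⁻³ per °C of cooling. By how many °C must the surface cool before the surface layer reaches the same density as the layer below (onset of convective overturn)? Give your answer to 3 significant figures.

Density deficit of the surface layer: 998.643 − 998.364 = 0.279 kg m⁻³.
Required change = 0.279 / 0.191 = 1.46 °C.

1.46 °C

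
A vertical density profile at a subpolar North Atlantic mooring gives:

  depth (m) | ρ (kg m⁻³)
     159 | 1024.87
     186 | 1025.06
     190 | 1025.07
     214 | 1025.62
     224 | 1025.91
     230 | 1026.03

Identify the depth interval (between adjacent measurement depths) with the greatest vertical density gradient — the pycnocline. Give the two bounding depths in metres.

214–224 m

Compute the density gradient over each adjacent pair:
  159–186 m: Δρ/Δz = 0.19/27 = 7.0 × 10⁻³ kg m⁻⁴
  186–190 m: Δρ/Δz = 0.01/4 = 2.5 × 10⁻³ kg m⁻⁴
  190–214 m: Δρ/Δz = 0.55/24 = 0.023 kg m⁻⁴
  214–224 m: Δρ/Δz = 0.29/10 = 0.029 kg m⁻⁴
  224–230 m: Δρ/Δz = 0.12/6 = 0.020 kg m⁻⁴
The largest gradient is in the 214–224 m interval — the pycnocline.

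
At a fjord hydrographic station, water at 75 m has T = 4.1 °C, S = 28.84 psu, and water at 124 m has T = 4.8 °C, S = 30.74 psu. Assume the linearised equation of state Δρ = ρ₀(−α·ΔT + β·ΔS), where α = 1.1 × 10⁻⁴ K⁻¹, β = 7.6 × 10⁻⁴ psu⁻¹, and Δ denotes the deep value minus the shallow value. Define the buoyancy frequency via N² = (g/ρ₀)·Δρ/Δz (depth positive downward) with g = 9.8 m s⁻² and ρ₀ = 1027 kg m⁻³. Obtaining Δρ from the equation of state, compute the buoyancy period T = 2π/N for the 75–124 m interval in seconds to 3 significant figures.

380 s

ΔT = +0.7 K, ΔS = +1.90 psu (deep − shallow).
Δρ/ρ₀ = −αΔT + βΔS = -7.70 × 10⁻⁵ + 1.444 × 10⁻³ = 1.367 × 10⁻³, so Δρ ≈ 1.404 kg m⁻³.
N² = (g/ρ₀)·Δρ/Δz = g·(Δρ/ρ₀)/Δz = 9.8 × 1.367 × 10⁻³ / 49 = 2.7340 × 10⁻⁴ s⁻².
N = √(2.7340 × 10⁻⁴) = 0.016535 rad s⁻¹ → T = 2π/N = 379.99 s ≈ 380 s.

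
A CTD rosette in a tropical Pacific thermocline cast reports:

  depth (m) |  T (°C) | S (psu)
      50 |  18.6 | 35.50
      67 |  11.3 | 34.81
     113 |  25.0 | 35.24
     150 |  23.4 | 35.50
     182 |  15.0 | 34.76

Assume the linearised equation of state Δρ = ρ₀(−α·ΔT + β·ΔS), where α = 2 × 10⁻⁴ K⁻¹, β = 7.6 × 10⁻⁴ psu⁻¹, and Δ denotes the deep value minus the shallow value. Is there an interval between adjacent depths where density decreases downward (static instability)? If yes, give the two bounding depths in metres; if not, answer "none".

67–113 m

Evaluate Δρ/ρ₀ = −αΔT + βΔS across each adjacent pair:
  50–67 m: −αΔT+βΔS = −(2 × 10⁻⁴)(-7.3)+(7.6 × 10⁻⁴)(-0.69) = 9.4 × 10⁻⁴ → stable
  67–113 m: −αΔT+βΔS = −(2 × 10⁻⁴)(+13.7)+(7.6 × 10⁻⁴)(+0.43) = -2.4 × 10⁻³ → UNSTABLE
  113–150 m: −αΔT+βΔS = −(2 × 10⁻⁴)(-1.6)+(7.6 × 10⁻⁴)(+0.26) = 5.2 × 10⁻⁴ → stable
  150–182 m: −αΔT+βΔS = −(2 × 10⁻⁴)(-8.4)+(7.6 × 10⁻⁴)(-0.74) = 1.1 × 10⁻³ → stable
The 67–113 m interval has Δρ < 0: lighter water underlies denser water.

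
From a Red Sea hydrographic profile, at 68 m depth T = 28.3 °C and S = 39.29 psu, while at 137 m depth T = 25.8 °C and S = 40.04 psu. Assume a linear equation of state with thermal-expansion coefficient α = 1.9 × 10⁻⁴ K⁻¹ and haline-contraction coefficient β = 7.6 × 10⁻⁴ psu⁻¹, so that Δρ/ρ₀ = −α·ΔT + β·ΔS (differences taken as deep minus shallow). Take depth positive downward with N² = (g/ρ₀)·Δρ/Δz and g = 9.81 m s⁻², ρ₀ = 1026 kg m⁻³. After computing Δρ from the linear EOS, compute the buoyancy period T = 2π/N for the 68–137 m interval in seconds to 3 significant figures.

515 s

ΔT = -2.5 K, ΔS = +0.75 psu (deep − shallow).
Δρ/ρ₀ = −αΔT + βΔS = 4.75 × 10⁻⁴ + 5.70 × 10⁻⁴ = 1.045 × 10⁻³, so Δρ ≈ 1.072 kg m⁻³.
N² = (g/ρ₀)·Δρ/Δz = g·(Δρ/ρ₀)/Δz = 9.81 × 1.045 × 10⁻³ / 69 = 1.4857 × 10⁻⁴ s⁻².
N = √(1.4857 × 10⁻⁴) = 0.012189 rad s⁻¹ → T = 2π/N = 515.48 s ≈ 515 s.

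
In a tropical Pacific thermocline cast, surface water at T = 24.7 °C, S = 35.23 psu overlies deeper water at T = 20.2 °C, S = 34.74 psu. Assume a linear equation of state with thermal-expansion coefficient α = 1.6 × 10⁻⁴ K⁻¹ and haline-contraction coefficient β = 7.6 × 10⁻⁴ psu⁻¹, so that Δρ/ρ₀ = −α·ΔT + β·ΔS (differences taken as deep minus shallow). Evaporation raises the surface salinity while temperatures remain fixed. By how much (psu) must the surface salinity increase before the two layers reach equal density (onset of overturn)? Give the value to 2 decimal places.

Neutral buoyancy requires −α(T_deep − T_surf) + β(S_deep − S_surf′) = 0.
S_surf′ = S_deep − (α/β)·ΔT = 34.74 − (1.6 × 10⁻⁴/7.6 × 10⁻⁴)·(-4.5) = 35.6874 psu.
Increase required: 35.6874 − 35.23 = 0.4574 psu.

0.46 psu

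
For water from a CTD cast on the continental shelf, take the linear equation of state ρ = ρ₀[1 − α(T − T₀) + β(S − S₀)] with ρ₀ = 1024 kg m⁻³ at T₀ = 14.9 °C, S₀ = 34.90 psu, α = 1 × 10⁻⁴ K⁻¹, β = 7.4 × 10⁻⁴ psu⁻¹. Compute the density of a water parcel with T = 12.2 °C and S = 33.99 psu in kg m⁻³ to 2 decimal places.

1023.59 kg m⁻³

T − T₀ = -2.7 K, S − S₀ = -0.91 psu.
Bracket = 1 − α·(-2.7) + β·(-0.91) = 1 + (-4.034 × 10⁻⁴) = 0.9995966.
ρ = 1024 × 0.9995966 = 1023.59 kg m⁻³.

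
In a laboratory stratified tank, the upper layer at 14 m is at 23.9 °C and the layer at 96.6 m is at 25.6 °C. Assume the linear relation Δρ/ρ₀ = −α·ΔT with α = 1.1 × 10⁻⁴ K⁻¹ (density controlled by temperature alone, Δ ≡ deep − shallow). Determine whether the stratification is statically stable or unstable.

ΔT = 25.6 − 23.9 = +1.7 K, so Δρ/ρ₀ = −αΔT = -1.87 × 10⁻⁴.
Δρ/ρ₀ < 0, so Δρ < 0: deeper water is lighter → statically unstable; the column would overturn.

unstable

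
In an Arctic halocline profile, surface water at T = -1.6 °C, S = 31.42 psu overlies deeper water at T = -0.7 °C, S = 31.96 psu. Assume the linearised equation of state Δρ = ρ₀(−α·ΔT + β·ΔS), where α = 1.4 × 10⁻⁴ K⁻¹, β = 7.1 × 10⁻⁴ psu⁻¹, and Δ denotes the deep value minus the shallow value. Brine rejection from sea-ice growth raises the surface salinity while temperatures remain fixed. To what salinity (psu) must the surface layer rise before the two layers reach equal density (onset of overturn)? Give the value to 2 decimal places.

31.78 psu

Neutral buoyancy requires −α(T_deep − T_surf) + β(S_deep − S_surf′) = 0.
S_surf′ = S_deep − (α/β)·ΔT = 31.96 − (1.4 × 10⁻⁴/7.1 × 10⁻⁴)·(+0.9) = 31.7825 psu.
Increase required: 31.7825 − 31.42 = 0.3625 psu.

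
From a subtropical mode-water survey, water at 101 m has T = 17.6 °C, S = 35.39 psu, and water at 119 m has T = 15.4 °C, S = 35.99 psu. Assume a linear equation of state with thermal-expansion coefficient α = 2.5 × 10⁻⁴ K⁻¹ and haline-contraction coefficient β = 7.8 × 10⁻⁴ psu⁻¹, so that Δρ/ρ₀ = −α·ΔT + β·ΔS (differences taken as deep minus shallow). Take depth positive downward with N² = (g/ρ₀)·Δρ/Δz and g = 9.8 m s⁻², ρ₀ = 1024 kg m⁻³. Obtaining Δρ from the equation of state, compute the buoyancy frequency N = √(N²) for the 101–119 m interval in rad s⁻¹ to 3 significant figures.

0.0235 rad s⁻¹

ΔT = -2.2 K, ΔS = +0.60 psu (deep − shallow).
Δρ/ρ₀ = −αΔT + βΔS = 5.50 × 10⁻⁴ + 4.68 × 10⁻⁴ = 1.018 × 10⁻³, so Δρ ≈ 1.042 kg m⁻³.
N² = (g/ρ₀)·Δρ/Δz = g·(Δρ/ρ₀)/Δz = 9.8 × 1.018 × 10⁻³ / 18 = 5.5424 × 10⁻⁴ s⁻².
N = √(5.5424 × 10⁻⁴) = 0.023542 rad s⁻¹ ≈ 0.0235 rad s⁻¹.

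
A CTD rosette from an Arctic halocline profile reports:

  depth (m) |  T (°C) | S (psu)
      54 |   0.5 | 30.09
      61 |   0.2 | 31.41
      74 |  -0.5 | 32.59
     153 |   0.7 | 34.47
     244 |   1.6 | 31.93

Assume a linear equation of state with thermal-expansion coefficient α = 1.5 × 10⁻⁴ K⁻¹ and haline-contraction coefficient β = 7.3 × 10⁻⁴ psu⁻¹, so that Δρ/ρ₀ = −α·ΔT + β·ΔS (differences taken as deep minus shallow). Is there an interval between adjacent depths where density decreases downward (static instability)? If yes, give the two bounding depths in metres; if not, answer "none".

Evaluate Δρ/ρ₀ = −αΔT + βΔS across each adjacent pair:
  54–61 m: −αΔT+βΔS = −(1.5 × 10⁻⁴)(-0.3)+(7.3 × 10⁻⁴)(+1.32) = 1.0 × 10⁻³ → stable
  61–74 m: −αΔT+βΔS = −(1.5 × 10⁻⁴)(-0.7)+(7.3 × 10⁻⁴)(+1.18) = 9.7 × 10⁻⁴ → stable
  74–153 m: −αΔT+βΔS = −(1.5 × 10⁻⁴)(+1.2)+(7.3 × 10⁻⁴)(+1.88) = 1.2 × 10⁻³ → stable
  153–244 m: −αΔT+βΔS = −(1.5 × 10⁻⁴)(+0.9)+(7.3 × 10⁻⁴)(-2.54) = -2.0 × 10⁻³ → UNSTABLE
The 153–244 m interval has Δρ < 0: lighter water underlies denser water.

153–244 m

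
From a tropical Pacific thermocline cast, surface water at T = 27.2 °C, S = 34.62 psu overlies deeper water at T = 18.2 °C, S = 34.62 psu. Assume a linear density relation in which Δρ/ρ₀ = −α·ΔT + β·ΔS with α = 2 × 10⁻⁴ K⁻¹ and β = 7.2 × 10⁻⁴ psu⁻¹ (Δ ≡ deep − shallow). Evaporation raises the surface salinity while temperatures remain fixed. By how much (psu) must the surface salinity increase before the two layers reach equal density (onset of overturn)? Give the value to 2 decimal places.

2.50 psu

Neutral buoyancy requires −α(T_deep − T_surf) + β(S_deep − S_surf′) = 0.
S_surf′ = S_deep − (α/β)·ΔT = 34.62 − (2 × 10⁻⁴/7.2 × 10⁻⁴)·(-9.0) = 37.1200 psu.
Increase required: 37.1200 − 34.62 = 2.5000 psu.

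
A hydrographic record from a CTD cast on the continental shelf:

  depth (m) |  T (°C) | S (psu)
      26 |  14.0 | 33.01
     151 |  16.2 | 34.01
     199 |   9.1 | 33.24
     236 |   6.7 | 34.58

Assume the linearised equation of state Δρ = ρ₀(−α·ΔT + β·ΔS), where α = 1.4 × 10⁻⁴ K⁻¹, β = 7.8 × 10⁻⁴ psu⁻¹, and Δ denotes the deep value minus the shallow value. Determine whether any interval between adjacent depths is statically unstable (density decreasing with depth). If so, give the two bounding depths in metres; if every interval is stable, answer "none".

Evaluate Δρ/ρ₀ = −αΔT + βΔS across each adjacent pair:
  26–151 m: −αΔT+βΔS = −(1.4 × 10⁻⁴)(+2.2)+(7.8 × 10⁻⁴)(+1.00) = 4.7 × 10⁻⁴ → stable
  151–199 m: −αΔT+βΔS = −(1.4 × 10⁻⁴)(-7.1)+(7.8 × 10⁻⁴)(-0.77) = 3.9 × 10⁻⁴ → stable
  199–236 m: −αΔT+βΔS = −(1.4 × 10⁻⁴)(-2.4)+(7.8 × 10⁻⁴)(+1.34) = 1.4 × 10⁻³ → stable
Every interval has Δρ > 0: the column is stably stratified throughout.

none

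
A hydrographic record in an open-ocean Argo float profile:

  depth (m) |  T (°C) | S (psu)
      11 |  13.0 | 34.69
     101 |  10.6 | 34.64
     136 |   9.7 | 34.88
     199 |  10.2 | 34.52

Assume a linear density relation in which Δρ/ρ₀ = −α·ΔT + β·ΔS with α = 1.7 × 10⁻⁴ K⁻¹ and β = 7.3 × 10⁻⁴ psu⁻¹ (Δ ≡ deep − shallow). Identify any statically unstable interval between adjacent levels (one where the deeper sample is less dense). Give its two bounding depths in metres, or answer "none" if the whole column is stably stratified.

Evaluate Δρ/ρ₀ = −αΔT + βΔS across each adjacent pair:
  11–101 m: −αΔT+βΔS = −(1.7 × 10⁻⁴)(-2.4)+(7.3 × 10⁻⁴)(-0.05) = 3.7 × 10⁻⁴ → stable
  101–136 m: −αΔT+βΔS = −(1.7 × 10⁻⁴)(-0.9)+(7.3 × 10⁻⁴)(+0.24) = 3.3 × 10⁻⁴ → stable
  136–199 m: −αΔT+βΔS = −(1.7 × 10⁻⁴)(+0.5)+(7.3 × 10⁻⁴)(-0.36) = -3.5 × 10⁻⁴ → UNSTABLE
The 136–199 m interval has Δρ < 0: lighter water underlies denser water.

136–199 m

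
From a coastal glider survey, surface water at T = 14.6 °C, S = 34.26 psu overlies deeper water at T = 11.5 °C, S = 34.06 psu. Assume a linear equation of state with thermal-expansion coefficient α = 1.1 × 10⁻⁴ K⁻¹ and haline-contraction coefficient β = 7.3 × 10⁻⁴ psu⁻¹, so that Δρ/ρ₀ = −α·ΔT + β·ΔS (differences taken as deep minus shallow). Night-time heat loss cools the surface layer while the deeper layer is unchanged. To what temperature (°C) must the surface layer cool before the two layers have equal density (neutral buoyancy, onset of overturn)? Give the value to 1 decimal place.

12.8 °C

Neutral buoyancy requires Δρ = 0, i.e. −α(T_deep − T_surf′) + β(S_deep − S_surf) = 0.
T_surf′ = T_deep − (β/α)·ΔS = 11.5 − (7.3 × 10⁻⁴/1.1 × 10⁻⁴)·(-0.20) = 12.827 °C.
Cooling required: 14.6 − (12.827) = 1.773 °C.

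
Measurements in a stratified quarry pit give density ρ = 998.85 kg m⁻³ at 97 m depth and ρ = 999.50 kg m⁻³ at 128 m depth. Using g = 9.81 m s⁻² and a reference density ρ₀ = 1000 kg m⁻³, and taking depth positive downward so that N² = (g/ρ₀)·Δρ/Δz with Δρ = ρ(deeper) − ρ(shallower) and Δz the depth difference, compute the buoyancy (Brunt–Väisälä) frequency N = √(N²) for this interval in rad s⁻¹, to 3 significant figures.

Δρ = 999.50 − 998.85 = 0.65 kg m⁻³ over Δz = 128 − 97 = 31 m.
N² = (9.81/1000) × (0.65/31) = 2.0569 × 10⁻⁴ s⁻².
N = √(2.0569 × 10⁻⁴) = 0.014342 rad s⁻¹ ≈ 0.0143 rad s⁻¹.

0.0143 rad s⁻¹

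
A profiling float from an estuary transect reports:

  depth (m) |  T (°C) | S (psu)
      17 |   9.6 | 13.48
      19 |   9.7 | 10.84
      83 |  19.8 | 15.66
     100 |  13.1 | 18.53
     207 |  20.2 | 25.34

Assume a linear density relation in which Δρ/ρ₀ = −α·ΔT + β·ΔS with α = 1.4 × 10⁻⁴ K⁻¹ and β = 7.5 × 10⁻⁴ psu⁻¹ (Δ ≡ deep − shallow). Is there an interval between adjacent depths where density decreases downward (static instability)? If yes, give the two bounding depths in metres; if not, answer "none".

Evaluate Δρ/ρ₀ = −αΔT + βΔS across each adjacent pair:
  17–19 m: −αΔT+βΔS = −(1.4 × 10⁻⁴)(+0.1)+(7.5 × 10⁻⁴)(-2.64) = -2.0 × 10⁻³ → UNSTABLE
  19–83 m: −αΔT+βΔS = −(1.4 × 10⁻⁴)(+10.1)+(7.5 × 10⁻⁴)(+4.82) = 2.2 × 10⁻³ → stable
  83–100 m: −αΔT+βΔS = −(1.4 × 10⁻⁴)(-6.7)+(7.5 × 10⁻⁴)(+2.87) = 3.1 × 10⁻³ → stable
  100–207 m: −αΔT+βΔS = −(1.4 × 10⁻⁴)(+7.1)+(7.5 × 10⁻⁴)(+6.81) = 4.1 × 10⁻³ → stable
The 17–19 m interval has Δρ < 0: lighter water underlies denser water.

17–19 m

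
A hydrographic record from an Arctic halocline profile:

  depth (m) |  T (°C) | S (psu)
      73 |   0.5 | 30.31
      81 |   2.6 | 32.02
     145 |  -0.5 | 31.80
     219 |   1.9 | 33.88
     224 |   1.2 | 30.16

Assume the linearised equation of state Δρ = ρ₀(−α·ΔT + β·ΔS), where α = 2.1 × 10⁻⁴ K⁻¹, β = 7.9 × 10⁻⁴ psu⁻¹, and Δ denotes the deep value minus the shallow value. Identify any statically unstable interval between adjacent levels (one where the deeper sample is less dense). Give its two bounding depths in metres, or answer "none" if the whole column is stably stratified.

Evaluate Δρ/ρ₀ = −αΔT + βΔS across each adjacent pair:
  73–81 m: −αΔT+βΔS = −(2.1 × 10⁻⁴)(+2.1)+(7.9 × 10⁻⁴)(+1.71) = 9.1 × 10⁻⁴ → stable
  81–145 m: −αΔT+βΔS = −(2.1 × 10⁻⁴)(-3.1)+(7.9 × 10⁻⁴)(-0.22) = 4.8 × 10⁻⁴ → stable
  145–219 m: −αΔT+βΔS = −(2.1 × 10⁻⁴)(+2.4)+(7.9 × 10⁻⁴)(+2.08) = 1.1 × 10⁻³ → stable
  219–224 m: −αΔT+βΔS = −(2.1 × 10⁻⁴)(-0.7)+(7.9 × 10⁻⁴)(-3.72) = -2.8 × 10⁻³ → UNSTABLE
The 219–224 m interval has Δρ < 0: lighter water underlies denser water.

219–224 m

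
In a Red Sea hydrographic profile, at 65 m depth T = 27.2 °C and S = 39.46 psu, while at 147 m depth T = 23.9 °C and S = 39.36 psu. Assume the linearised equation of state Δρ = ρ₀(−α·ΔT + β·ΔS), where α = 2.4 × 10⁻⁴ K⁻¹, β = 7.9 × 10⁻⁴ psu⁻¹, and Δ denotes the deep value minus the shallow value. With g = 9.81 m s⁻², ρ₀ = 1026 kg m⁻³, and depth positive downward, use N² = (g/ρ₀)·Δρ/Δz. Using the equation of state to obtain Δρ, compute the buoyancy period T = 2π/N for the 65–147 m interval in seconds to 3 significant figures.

ΔT = -3.3 K, ΔS = -0.10 psu (deep − shallow).
Δρ/ρ₀ = −αΔT + βΔS = 7.92 × 10⁻⁴ − 7.90 × 10⁻⁵ = 7.13 × 10⁻⁴, so Δρ ≈ 0.7315 kg m⁻³.
N² = (g/ρ₀)·Δρ/Δz = g·(Δρ/ρ₀)/Δz = 9.81 × 7.13 × 10⁻⁴ / 82 = 8.5299 × 10⁻⁵ s⁻².
N = √(8.5299 × 10⁻⁵) = 9.2357 × 10⁻³ rad s⁻¹ → T = 2π/N = 680.32 s ≈ 680 s.

680 s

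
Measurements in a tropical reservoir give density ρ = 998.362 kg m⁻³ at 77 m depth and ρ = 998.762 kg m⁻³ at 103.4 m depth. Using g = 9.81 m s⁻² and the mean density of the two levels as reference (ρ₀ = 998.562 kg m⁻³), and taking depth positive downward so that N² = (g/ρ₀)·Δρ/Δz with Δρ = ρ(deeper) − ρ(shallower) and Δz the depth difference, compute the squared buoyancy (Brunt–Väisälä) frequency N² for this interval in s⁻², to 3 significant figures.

1.49 × 10⁻⁴ s⁻²

Δρ = 998.762 − 998.362 = 0.400 kg m⁻³ over Δz = 103.4 − 77 = 26.4 m.
N² = (9.81/998.562) × (0.400/26.4) = 1.4885 × 10⁻⁴ s⁻² ≈ 1.49 × 10⁻⁴ s⁻².
N² > 0, so the interval is statically stable.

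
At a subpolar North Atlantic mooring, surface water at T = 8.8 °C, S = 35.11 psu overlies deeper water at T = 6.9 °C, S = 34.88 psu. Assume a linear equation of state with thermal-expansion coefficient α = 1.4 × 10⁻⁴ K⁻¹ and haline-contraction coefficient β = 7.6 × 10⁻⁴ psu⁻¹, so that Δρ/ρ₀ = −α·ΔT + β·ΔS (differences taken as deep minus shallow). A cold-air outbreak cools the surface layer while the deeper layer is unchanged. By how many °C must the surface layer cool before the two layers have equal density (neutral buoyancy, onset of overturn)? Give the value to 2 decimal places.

Neutral buoyancy requires Δρ = 0, i.e. −α(T_deep − T_surf′) + β(S_deep − S_surf) = 0.
T_surf′ = T_deep − (β/α)·ΔS = 6.9 − (7.6 × 10⁻⁴/1.4 × 10⁻⁴)·(-0.23) = 8.1486 °C.
Cooling required: 8.8 − (8.1486) = 0.6514 °C.

0.65 °C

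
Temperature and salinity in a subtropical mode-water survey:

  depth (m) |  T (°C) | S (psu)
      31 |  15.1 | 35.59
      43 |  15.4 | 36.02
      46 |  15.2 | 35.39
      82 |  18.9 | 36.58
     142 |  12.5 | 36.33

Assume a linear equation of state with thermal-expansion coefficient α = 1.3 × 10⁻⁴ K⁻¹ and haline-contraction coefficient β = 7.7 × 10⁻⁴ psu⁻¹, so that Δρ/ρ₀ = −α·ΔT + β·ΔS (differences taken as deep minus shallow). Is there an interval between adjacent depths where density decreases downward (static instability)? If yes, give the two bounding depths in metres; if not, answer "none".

43–46 m

Evaluate Δρ/ρ₀ = −αΔT + βΔS across each adjacent pair:
  31–43 m: −αΔT+βΔS = −(1.3 × 10⁻⁴)(+0.3)+(7.7 × 10⁻⁴)(+0.43) = 2.9 × 10⁻⁴ → stable
  43–46 m: −αΔT+βΔS = −(1.3 × 10⁻⁴)(-0.2)+(7.7 × 10⁻⁴)(-0.63) = -4.6 × 10⁻⁴ → UNSTABLE
  46–82 m: −αΔT+βΔS = −(1.3 × 10⁻⁴)(+3.7)+(7.7 × 10⁻⁴)(+1.19) = 4.4 × 10⁻⁴ → stable
  82–142 m: −αΔT+βΔS = −(1.3 × 10⁻⁴)(-6.4)+(7.7 × 10⁻⁴)(-0.25) = 6.4 × 10⁻⁴ → stable
The 43–46 m interval has Δρ < 0: lighter water underlies denser water.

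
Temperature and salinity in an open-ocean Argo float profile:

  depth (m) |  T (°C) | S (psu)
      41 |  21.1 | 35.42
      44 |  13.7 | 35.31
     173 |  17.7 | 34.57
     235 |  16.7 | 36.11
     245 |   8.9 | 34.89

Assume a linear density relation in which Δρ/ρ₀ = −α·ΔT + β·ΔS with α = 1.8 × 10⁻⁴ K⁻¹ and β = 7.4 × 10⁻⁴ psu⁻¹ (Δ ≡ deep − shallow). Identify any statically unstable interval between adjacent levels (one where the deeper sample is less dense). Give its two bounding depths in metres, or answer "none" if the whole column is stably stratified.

Evaluate Δρ/ρ₀ = −αΔT + βΔS across each adjacent pair:
  41–44 m: −αΔT+βΔS = −(1.8 × 10⁻⁴)(-7.4)+(7.4 × 10⁻⁴)(-0.11) = 1.3 × 10⁻³ → stable
  44–173 m: −αΔT+βΔS = −(1.8 × 10⁻⁴)(+4.0)+(7.4 × 10⁻⁴)(-0.74) = -1.3 × 10⁻³ → UNSTABLE
  173–235 m: −αΔT+βΔS = −(1.8 × 10⁻⁴)(-1.0)+(7.4 × 10⁻⁴)(+1.54) = 1.3 × 10⁻³ → stable
  235–245 m: −αΔT+βΔS = −(1.8 × 10⁻⁴)(-7.8)+(7.4 × 10⁻⁴)(-1.22) = 5.0 × 10⁻⁴ → stable
The 44–173 m interval has Δρ < 0: lighter water underlies denser water.

44–173 m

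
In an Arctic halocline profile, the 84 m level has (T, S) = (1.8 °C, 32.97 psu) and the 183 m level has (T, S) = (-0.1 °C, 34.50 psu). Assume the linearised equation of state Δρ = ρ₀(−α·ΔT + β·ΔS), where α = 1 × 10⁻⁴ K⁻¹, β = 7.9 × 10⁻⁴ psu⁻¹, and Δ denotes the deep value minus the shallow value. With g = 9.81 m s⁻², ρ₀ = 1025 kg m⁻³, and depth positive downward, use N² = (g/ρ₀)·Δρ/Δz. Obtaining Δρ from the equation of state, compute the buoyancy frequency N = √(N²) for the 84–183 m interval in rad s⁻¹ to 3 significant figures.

ΔT = -1.9 K, ΔS = +1.53 psu (deep − shallow).
Δρ/ρ₀ = −αΔT + βΔS = 1.90 × 10⁻⁴ + 1.2087 × 10⁻³ = 1.3987 × 10⁻³, so Δρ ≈ 1.434 kg m⁻³.
N² = (g/ρ₀)·Δρ/Δz = g·(Δρ/ρ₀)/Δz = 9.81 × 1.3987 × 10⁻³ / 99 = 1.3860 × 10⁻⁴ s⁻².
N = √(1.3860 × 10⁻⁴) = 0.011773 rad s⁻¹ ≈ 0.0118 rad s⁻¹.

0.0118 rad s⁻¹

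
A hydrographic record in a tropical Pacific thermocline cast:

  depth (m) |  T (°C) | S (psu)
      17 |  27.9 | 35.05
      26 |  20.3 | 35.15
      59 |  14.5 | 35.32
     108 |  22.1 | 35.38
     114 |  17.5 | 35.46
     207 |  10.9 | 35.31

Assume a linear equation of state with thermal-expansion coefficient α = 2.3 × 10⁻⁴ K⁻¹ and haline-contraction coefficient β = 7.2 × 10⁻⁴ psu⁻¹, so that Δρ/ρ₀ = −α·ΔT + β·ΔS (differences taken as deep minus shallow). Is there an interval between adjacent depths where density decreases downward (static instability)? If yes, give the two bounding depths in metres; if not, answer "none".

59–108 m

Evaluate Δρ/ρ₀ = −αΔT + βΔS across each adjacent pair:
  17–26 m: −αΔT+βΔS = −(2.3 × 10⁻⁴)(-7.6)+(7.2 × 10⁻⁴)(+0.10) = 1.8 × 10⁻³ → stable
  26–59 m: −αΔT+βΔS = −(2.3 × 10⁻⁴)(-5.8)+(7.2 × 10⁻⁴)(+0.17) = 1.5 × 10⁻³ → stable
  59–108 m: −αΔT+βΔS = −(2.3 × 10⁻⁴)(+7.6)+(7.2 × 10⁻⁴)(+0.06) = -1.7 × 10⁻³ → UNSTABLE
  108–114 m: −αΔT+βΔS = −(2.3 × 10⁻⁴)(-4.6)+(7.2 × 10⁻⁴)(+0.08) = 1.1 × 10⁻³ → stable
  114–207 m: −αΔT+βΔS = −(2.3 × 10⁻⁴)(-6.6)+(7.2 × 10⁻⁴)(-0.15) = 1.4 × 10⁻³ → stable
The 59–108 m interval has Δρ < 0: lighter water underlies denser water.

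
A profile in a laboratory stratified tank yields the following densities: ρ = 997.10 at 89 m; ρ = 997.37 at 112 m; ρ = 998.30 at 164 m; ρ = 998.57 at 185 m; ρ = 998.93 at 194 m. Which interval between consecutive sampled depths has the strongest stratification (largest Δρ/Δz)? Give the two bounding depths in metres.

185–194 m

Compute the density gradient over each adjacent pair:
  89–112 m: Δρ/Δz = 0.27/23 = 0.012 kg m⁻⁴
  112–164 m: Δρ/Δz = 0.93/52 = 0.018 kg m⁻⁴
  164–185 m: Δρ/Δz = 0.27/21 = 0.013 kg m⁻⁴
  185–194 m: Δρ/Δz = 0.36/9 = 0.040 kg m⁻⁴
The largest gradient is in the 185–194 m interval — the pycnocline.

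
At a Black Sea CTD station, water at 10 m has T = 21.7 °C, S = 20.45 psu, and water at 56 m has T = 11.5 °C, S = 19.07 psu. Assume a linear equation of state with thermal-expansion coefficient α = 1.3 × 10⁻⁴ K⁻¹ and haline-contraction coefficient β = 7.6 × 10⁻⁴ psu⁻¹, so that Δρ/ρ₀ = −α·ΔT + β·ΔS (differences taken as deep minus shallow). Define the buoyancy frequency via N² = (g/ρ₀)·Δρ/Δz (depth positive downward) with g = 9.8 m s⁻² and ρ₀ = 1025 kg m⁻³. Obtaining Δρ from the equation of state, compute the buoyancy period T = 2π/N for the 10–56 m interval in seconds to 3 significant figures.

818 s

ΔT = -10.2 K, ΔS = -1.38 psu (deep − shallow).
Δρ/ρ₀ = −αΔT + βΔS = 1.326 × 10⁻³ − 1.0488 × 10⁻³ = 2.772 × 10⁻⁴, so Δρ ≈ 0.2841 kg m⁻³.
N² = (g/ρ₀)·Δρ/Δz = g·(Δρ/ρ₀)/Δz = 9.8 × 2.772 × 10⁻⁴ / 46 = 5.9056 × 10⁻⁵ s⁻².
N = √(5.9056 × 10⁻⁵) = 7.6848 × 10⁻³ rad s⁻¹ → T = 2π/N = 817.61 s ≈ 818 s.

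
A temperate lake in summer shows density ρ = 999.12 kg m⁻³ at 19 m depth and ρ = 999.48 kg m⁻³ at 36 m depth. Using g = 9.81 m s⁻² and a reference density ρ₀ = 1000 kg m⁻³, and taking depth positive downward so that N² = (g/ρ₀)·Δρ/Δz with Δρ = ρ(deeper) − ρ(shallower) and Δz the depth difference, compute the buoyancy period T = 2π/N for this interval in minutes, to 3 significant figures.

7.27 min

Δρ = 999.48 − 999.12 = 0.36 kg m⁻³ over Δz = 36 − 19 = 17 m.
N² = (9.81/1000) × (0.36/17) = 2.0774 × 10⁻⁴ s⁻².
N = √(2.0774 × 10⁻⁴) = 0.014413 rad s⁻¹, so T = 2π/N = 435.94 s = 7.2657 min ≈ 7.27 min.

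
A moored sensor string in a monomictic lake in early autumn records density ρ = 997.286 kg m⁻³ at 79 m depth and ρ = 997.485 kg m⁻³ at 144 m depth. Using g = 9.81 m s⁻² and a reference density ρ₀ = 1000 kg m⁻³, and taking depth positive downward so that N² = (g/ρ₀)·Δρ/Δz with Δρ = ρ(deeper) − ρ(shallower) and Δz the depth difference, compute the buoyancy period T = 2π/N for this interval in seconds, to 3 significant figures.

1.15 × 10³ s

Δρ = 997.485 − 997.286 = 0.199 kg m⁻³ over Δz = 144 − 79 = 65 m.
N² = (9.81/1000) × (0.199/65) = 3.0034 × 10⁻⁵ s⁻².
N = √(3.0034 × 10⁻⁵) = 5.4803 × 10⁻³ rad s⁻¹, so T = 2π/N = 1.1465 × 10³ s ≈ 1.15 × 10³ s.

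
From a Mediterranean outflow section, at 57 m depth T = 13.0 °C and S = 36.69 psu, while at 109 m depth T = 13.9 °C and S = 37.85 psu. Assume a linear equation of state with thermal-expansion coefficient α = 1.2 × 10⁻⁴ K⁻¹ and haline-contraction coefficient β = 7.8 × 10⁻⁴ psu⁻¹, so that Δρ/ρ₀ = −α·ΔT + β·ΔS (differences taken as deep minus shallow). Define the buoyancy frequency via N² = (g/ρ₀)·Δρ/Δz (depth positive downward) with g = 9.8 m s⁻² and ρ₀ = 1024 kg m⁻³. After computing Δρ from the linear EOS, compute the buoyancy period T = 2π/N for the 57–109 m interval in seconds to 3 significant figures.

513 s

ΔT = +0.9 K, ΔS = +1.16 psu (deep − shallow).
Δρ/ρ₀ = −αΔT + βΔS = -1.08 × 10⁻⁴ + 9.048 × 10⁻⁴ = 7.968 × 10⁻⁴, so Δρ ≈ 0.8159 kg m⁻³.
N² = (g/ρ₀)·Δρ/Δz = g·(Δρ/ρ₀)/Δz = 9.8 × 7.968 × 10⁻⁴ / 52 = 1.5017 × 10⁻⁴ s⁻².
N = √(1.5017 × 10⁻⁴) = 0.012254 rad s⁻¹ → T = 2π/N = 512.75 s ≈ 513 s.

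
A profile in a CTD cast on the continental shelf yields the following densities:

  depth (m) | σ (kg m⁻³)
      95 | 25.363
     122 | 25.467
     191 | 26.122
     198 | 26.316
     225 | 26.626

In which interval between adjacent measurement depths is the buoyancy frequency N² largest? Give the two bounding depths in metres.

191–198 m

Compute the density gradient over each adjacent pair:
  95–122 m: Δρ/Δz = 0.104/27 = 3.9 × 10⁻³ kg m⁻⁴
  122–191 m: Δρ/Δz = 0.655/69 = 9.5 × 10⁻³ kg m⁻⁴
  191–198 m: Δρ/Δz = 0.194/7 = 0.028 kg m⁻⁴
  198–225 m: Δρ/Δz = 0.310/27 = 0.011 kg m⁻⁴
The largest gradient is in the 191–198 m interval — the pycnocline.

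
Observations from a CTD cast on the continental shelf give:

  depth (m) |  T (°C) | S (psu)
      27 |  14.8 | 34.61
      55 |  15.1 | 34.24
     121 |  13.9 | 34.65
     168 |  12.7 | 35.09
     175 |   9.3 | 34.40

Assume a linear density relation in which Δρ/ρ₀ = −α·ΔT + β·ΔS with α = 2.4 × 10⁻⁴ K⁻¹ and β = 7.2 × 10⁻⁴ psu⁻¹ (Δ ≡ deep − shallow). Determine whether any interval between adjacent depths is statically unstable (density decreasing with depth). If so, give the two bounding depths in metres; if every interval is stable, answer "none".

27–55 m

Evaluate Δρ/ρ₀ = −αΔT + βΔS across each adjacent pair:
  27–55 m: −αΔT+βΔS = −(2.4 × 10⁻⁴)(+0.3)+(7.2 × 10⁻⁴)(-0.37) = -3.4 × 10⁻⁴ → UNSTABLE
  55–121 m: −αΔT+βΔS = −(2.4 × 10⁻⁴)(-1.2)+(7.2 × 10⁻⁴)(+0.41) = 5.8 × 10⁻⁴ → stable
  121–168 m: −αΔT+βΔS = −(2.4 × 10⁻⁴)(-1.2)+(7.2 × 10⁻⁴)(+0.44) = 6.0 × 10⁻⁴ → stable
  168–175 m: −αΔT+βΔS = −(2.4 × 10⁻⁴)(-3.4)+(7.2 × 10⁻⁴)(-0.69) = 3.2 × 10⁻⁴ → stable
The 27–55 m interval has Δρ < 0: lighter water underlies denser water.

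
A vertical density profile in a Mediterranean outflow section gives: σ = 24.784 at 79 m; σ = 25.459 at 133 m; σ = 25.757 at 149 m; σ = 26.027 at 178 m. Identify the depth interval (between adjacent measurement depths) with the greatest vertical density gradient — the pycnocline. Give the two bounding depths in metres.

133–149 m

Compute the density gradient over each adjacent pair:
  79–133 m: Δρ/Δz = 0.675/54 = 0.013 kg m⁻⁴
  133–149 m: Δρ/Δz = 0.298/16 = 0.019 kg m⁻⁴
  149–178 m: Δρ/Δz = 0.270/29 = 9.3 × 10⁻³ kg m⁻⁴
The largest gradient is in the 133–149 m interval — the pycnocline.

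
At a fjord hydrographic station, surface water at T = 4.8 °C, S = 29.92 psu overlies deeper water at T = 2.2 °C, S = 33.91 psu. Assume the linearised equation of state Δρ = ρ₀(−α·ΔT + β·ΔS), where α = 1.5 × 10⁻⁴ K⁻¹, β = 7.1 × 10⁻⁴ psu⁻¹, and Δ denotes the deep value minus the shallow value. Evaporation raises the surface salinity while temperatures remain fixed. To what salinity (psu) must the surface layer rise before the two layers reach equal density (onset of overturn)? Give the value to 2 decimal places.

34.46 psu

Neutral buoyancy requires −α(T_deep − T_surf) + β(S_deep − S_surf′) = 0.
S_surf′ = S_deep − (α/β)·ΔT = 33.91 − (1.5 × 10⁻⁴/7.1 × 10⁻⁴)·(-2.6) = 34.4593 psu.
Increase required: 34.4593 − 29.92 = 4.5393 psu.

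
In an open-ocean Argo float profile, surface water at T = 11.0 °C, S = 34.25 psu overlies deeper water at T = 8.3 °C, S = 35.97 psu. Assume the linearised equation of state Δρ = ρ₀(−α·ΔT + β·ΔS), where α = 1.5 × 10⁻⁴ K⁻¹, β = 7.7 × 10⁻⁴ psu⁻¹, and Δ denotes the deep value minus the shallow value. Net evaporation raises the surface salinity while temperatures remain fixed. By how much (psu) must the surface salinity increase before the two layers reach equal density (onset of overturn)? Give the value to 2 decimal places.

Neutral buoyancy requires −α(T_deep − T_surf) + β(S_deep − S_surf′) = 0.
S_surf′ = S_deep − (α/β)·ΔT = 35.97 − (1.5 × 10⁻⁴/7.7 × 10⁻⁴)·(-2.7) = 36.4960 psu.
Increase required: 36.4960 − 34.25 = 2.2460 psu.

2.25 psu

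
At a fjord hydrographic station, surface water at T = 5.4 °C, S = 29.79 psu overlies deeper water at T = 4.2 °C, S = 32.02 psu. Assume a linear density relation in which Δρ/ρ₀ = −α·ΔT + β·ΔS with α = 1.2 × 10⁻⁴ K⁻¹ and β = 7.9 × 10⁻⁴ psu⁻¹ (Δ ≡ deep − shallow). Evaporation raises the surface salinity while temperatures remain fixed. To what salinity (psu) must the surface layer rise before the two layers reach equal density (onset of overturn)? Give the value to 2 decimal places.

Neutral buoyancy requires −α(T_deep − T_surf) + β(S_deep − S_surf′) = 0.
S_surf′ = S_deep − (α/β)·ΔT = 32.02 − (1.2 × 10⁻⁴/7.9 × 10⁻⁴)·(-1.2) = 32.2023 psu.
Increase required: 32.2023 − 29.79 = 2.4123 psu.

32.20 psu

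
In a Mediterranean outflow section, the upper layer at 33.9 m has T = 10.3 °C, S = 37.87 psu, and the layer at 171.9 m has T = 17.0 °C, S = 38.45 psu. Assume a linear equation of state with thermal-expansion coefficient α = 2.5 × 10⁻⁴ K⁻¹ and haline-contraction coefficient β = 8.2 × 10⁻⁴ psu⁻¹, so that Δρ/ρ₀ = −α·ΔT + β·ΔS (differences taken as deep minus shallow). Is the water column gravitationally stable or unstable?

unstable

ΔT = 17.0 − 10.3 = +6.7 K and ΔS = 38.45 − 37.87 = +0.58 psu (deep − shallow).
−αΔT = -1.675 × 10⁻³; βΔS = 4.756 × 10⁻⁴; sum Δρ/ρ₀ = -1.1994 × 10⁻³.
Δρ/ρ₀ < 0, so Δρ < 0: deeper water is lighter → statically unstable; the column would overturn.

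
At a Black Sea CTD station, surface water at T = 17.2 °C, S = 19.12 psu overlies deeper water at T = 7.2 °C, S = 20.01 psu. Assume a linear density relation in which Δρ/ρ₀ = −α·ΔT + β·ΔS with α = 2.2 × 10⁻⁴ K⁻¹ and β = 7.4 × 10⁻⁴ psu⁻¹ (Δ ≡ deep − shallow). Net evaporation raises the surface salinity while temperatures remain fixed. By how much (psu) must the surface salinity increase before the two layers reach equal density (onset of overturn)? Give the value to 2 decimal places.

3.86 psu

Neutral buoyancy requires −α(T_deep − T_surf) + β(S_deep − S_surf′) = 0.
S_surf′ = S_deep − (α/β)·ΔT = 20.01 − (2.2 × 10⁻⁴/7.4 × 10⁻⁴)·(-10.0) = 22.9830 psu.
Increase required: 22.9830 − 19.12 = 3.8630 psu.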